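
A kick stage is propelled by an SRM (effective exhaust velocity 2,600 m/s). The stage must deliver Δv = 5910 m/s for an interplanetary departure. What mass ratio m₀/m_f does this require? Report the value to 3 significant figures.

m₀/m_f = exp(Δv / v_e) = exp(5910 / 2600.0) = exp(2.2731) = 9.7092.

mass ratio ≈ 9.71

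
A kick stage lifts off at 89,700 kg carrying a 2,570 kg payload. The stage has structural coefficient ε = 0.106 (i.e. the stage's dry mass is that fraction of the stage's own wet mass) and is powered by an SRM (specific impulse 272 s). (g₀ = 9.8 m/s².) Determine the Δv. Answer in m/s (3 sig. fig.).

Δv ≈ 5410 m/s

Stage wet mass = m₀ − payload = 89,700 − 2,570 = 87,130 kg.
Stage dry mass = ε × stage wet mass = 0.106 × 87,130 = 9,235.78 kg.
Burnout mass m_f = stage dry + payload = 9,235.78 + 2,570 = 11,805.78 kg.
v_e = Isp · g₀ = 272 × 9.8 = 2665.6 m/s.
Using Δv = v_e ln(m₀/m_f): Δv = v_e · ln(89,700/11,805.78) = 2665.6 × ln(7.598) = 2665.6 × 2.0279 ≈ 5406 m/s.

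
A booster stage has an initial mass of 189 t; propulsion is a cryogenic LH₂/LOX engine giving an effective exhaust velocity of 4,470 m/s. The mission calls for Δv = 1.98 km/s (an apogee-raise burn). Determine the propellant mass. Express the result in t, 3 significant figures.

m₀/m_f = exp(Δv / v_e) = exp(1980 / 4470.0) = exp(0.4430) = 1.5573.
m_f = 189 / 1.5573 = 121.364 t, so propellant = m₀ − m_f = 189 − 121.364 = 67.636 t.

propellant mass ≈ 67.6 t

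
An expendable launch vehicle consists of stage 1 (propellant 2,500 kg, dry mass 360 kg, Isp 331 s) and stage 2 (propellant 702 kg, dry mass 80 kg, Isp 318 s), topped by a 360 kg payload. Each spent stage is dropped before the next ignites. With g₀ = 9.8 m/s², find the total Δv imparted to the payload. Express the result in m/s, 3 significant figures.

Δv ≈ 6150 m/s

Ignition mass of stage 1 = 2,500+360 + 702+80 + 360 = 4,002 kg.
Stage 1: m₀ = 4,002 kg, m_f = 4,002 − 2,500 = 1,502 kg; Δv = 331×9.8×ln(2.664) = 3243.8×0.9800 ≈ 3179 m/s.
Stage 2: m₀ = 1,142 kg, m_f = 1,142 − 702 = 440 kg; Δv = 318×9.8×ln(2.595) = 3116.4×0.9538 ≈ 2972 m/s.
Total Δv = 3179 + 2972 = 6151 m/s.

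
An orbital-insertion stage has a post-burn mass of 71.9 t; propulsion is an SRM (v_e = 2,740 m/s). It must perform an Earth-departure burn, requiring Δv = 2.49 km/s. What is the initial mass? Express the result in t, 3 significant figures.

m₀/m_f = exp(Δv / v_e) = exp(2490 / 2740.0) = exp(0.9088) = 2.4812.
m₀ = m_f × 2.4812 = 71.9 × 2.4812 = 178.398 t.

initial mass ≈ 178 t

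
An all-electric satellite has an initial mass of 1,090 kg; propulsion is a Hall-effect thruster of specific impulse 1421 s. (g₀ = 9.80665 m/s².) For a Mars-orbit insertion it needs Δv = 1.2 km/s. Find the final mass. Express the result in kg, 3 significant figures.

v_e = Isp · g₀ = 1421 × 9.80665 = 13935.2 m/s.
m₀/m_f = exp(Δv / v_e) = exp(1200 / 13935.2) = exp(0.0861) = 1.0899.
m_f = m₀ / 1.0899 = 1,090 / 1.0899 = 1,000.09 kg.

final mass ≈ 1000 kg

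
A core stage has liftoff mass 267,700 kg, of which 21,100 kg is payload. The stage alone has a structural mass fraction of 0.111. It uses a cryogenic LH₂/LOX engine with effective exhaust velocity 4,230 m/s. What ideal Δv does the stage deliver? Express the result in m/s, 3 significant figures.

Δv ≈ 7230 m/s

Stage wet mass = m₀ − payload = 267,700 − 21,100 = 246,600 kg.
Stage dry mass = ε × stage wet mass = 0.111 × 246,600 = 27,372.6 kg.
Burnout mass m_f = stage dry + payload = 27,372.6 + 21,100 = 48,472.6 kg.
Δv = v_e · ln(267,700/48,472.6) = 4230.0 × ln(5.523) = 4230.0 × 1.7089 ≈ 7229 m/s.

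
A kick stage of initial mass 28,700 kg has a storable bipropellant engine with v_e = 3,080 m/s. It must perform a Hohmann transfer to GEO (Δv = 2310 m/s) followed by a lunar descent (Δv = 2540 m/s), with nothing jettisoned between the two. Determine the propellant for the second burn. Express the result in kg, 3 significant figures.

propellant for the second burn ≈ 7610 kg

After the first burn: m = 28700 × exp(−2310/3080.0) = 28700 × 0.47237 = 13,557 kg.
After the second burn: m = 13,557 × exp(−2540/3080.0) = 13,557 × 0.43838 = 5,943.12 kg.
Second-burn propellant = 13,557 − 5,943.12 = 7,613.88 kg.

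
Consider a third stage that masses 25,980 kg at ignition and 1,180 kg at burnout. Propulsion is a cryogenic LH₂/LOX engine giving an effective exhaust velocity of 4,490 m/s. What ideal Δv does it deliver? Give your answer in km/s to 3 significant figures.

Rocket equation: Δv = v_e · ln(m₀/m_f) = 4490.0 × ln(22.02) = 4490.0 × 3.0918 ≈ 13882.2 m/s.

Δv ≈ 13.9 km/s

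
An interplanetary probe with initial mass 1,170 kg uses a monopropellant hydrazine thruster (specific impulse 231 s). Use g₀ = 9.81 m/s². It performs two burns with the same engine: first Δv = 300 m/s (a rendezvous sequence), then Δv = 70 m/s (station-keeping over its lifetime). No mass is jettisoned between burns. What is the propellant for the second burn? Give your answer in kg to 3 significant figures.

propellant for the second burn ≈ 31.2 kg

v_e = Isp · g₀ = 231 × 9.81 = 2266.1 m/s.
After the first burn: m = 1170 × exp(−300/2266.1) = 1170 × 0.87600 = 1,024.92 kg.
After the second burn: m = 1,024.92 × exp(−70/2266.1) = 1,024.92 × 0.96958 = 993.742 kg.
Second-burn propellant = 1,024.92 − 993.742 = 31.178 kg.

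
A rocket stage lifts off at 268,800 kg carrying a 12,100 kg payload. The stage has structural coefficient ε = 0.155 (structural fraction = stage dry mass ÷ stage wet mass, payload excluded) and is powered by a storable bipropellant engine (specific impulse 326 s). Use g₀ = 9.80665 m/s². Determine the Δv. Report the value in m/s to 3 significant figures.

Δv ≈ 5260 m/s

Stage wet mass = m₀ − payload = 268,800 − 12,100 = 256,700 kg.
Stage dry mass = ε × stage wet mass = 0.155 × 256,700 = 39,788.5 kg.
Burnout mass m_f = stage dry + payload = 39,788.5 + 12,100 = 51,888.5 kg.
v_e = Isp · g₀ = 326 × 9.80665 = 3197.0 m/s.
Δv = v_e · ln(268,800/51,888.5) = 3197.0 × ln(5.18) = 3197.0 × 1.6449 ≈ 5259 m/s.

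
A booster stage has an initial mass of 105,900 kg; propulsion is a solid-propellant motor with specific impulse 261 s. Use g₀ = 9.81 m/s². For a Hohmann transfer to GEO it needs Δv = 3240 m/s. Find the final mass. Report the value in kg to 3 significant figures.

final mass ≈ 29900 kg

v_e = Isp · g₀ = 261 × 9.81 = 2560.4 m/s.
m₀/m_f = exp(Δv / v_e) = exp(3240 / 2560.4) = exp(1.2654) = 3.5446.
m_f = m₀ / 3.5446 = 105,900 / 3.5446 = 29,876.4 kg.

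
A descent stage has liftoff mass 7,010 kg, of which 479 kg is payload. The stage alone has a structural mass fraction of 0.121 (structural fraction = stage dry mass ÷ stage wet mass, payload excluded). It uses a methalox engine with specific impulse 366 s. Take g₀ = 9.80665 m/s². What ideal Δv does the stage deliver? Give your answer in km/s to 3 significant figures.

Δv ≈ 6.13 km/s

Stage wet mass = m₀ − payload = 7,010 − 479 = 6,531 kg.
Stage dry mass = ε × stage wet mass = 0.121 × 6,531 = 790.251 kg.
Burnout mass m_f = stage dry + payload = 790.251 + 479 = 1,269.251 kg.
v_e = Isp · g₀ = 366 × 9.80665 = 3589.2 m/s.
Rocket equation: Δv = v_e · ln(7,010/1,269.251) = 3589.2 × ln(5.523) = 3589.2 × 1.7089 ≈ 6134 m/s.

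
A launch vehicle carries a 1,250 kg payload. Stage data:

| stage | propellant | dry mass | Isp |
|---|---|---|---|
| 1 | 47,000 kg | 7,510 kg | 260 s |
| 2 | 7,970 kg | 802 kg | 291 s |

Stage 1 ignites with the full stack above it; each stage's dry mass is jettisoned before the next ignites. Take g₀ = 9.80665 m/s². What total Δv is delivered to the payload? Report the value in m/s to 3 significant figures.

Δv ≈ 7850 m/s

Ignition mass of stage 1 = 47,000+7,510 + 7,970+802 + 1,250 = 64,532 kg.
Stage 1: m₀ = 64,532 kg, m_f = 64,532 − 47,000 = 17,532 kg; Δv = 260×9.80665×ln(3.681) = 2549.7×1.3031 ≈ 3323 m/s.
Stage 2: m₀ = 10,022 kg, m_f = 10,022 − 7,970 = 2,052 kg; Δv = 291×9.80665×ln(4.884) = 2853.7×1.5860 ≈ 4526 m/s.
Total Δv = 3323 + 4526 = 7849 m/s.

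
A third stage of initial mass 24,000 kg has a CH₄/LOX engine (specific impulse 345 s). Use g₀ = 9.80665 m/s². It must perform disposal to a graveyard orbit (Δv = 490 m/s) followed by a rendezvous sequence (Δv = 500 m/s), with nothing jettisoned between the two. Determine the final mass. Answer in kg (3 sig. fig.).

v_e = Isp · g₀ = 345 × 9.80665 = 3383.3 m/s.
After the first burn: m = 24000 × exp(−490/3383.3) = 24000 × 0.86517 = 20,764.1 kg.
After the second burn: m = 20,764.1 × exp(−500/3383.3) = 20,764.1 × 0.86262 = 17,911.5 kg.

final mass ≈ 17900 kg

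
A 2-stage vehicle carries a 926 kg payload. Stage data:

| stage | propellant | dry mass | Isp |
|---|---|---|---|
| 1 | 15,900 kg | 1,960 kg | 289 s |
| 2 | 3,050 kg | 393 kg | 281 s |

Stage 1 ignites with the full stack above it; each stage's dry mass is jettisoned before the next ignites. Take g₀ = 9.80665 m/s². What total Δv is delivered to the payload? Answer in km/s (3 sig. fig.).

Ignition mass of stage 1 = 15,900+1,960 + 3,050+393 + 926 = 22,229 kg.
Stage 1: m₀ = 22,229 kg, m_f = 22,229 − 15,900 = 6,329 kg; Δv = 289×9.80665×ln(3.512) = 2834.1×1.2563 ≈ 3560 m/s.
Stage 2: m₀ = 4,369 kg, m_f = 4,369 − 3,050 = 1,319 kg; Δv = 281×9.80665×ln(3.312) = 2755.7×1.1977 ≈ 3300 m/s.
Total Δv = 3560 + 3300 = 6860 m/s.

Δv ≈ 6.86 km/s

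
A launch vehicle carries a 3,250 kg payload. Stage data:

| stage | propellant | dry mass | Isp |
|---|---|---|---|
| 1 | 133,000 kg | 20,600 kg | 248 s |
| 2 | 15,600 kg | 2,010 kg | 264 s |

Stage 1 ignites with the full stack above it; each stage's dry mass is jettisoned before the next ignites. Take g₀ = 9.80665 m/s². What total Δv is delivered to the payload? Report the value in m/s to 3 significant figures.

Ignition mass of stage 1 = 133,000+20,600 + 15,600+2,010 + 3,250 = 174,460 kg.
Stage 1: m₀ = 174,460 kg, m_f = 174,460 − 133,000 = 41,460 kg; Δv = 248×9.80665×ln(4.208) = 2432.0×1.4370 ≈ 3495 m/s.
Stage 2: m₀ = 20,860 kg, m_f = 20,860 − 15,600 = 5,260 kg; Δv = 264×9.80665×ln(3.966) = 2589.0×1.3777 ≈ 3567 m/s.
Total Δv = 3495 + 3567 = 7062 m/s.

Δv ≈ 7060 m/s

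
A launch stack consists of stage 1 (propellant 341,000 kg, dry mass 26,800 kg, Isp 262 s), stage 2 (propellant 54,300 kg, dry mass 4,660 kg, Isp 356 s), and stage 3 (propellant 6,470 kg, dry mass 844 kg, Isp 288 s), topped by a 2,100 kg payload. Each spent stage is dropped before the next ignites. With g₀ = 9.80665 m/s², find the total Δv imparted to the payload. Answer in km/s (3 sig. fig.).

Ignition mass of stage 1 = 341,000+26,800 + 54,300+4,660 + 6,470+844 + 2,100 = 436,174 kg.
Stage 1: m₀ = 436,174 kg, m_f = 436,174 − 341,000 = 95,174 kg; Δv = 262×9.80665×ln(4.583) = 2569.3×1.5223 ≈ 3911 m/s.
Stage 2: m₀ = 68,374 kg, m_f = 68,374 − 54,300 = 14,074 kg; Δv = 356×9.80665×ln(4.858) = 3491.2×1.5807 ≈ 5518 m/s.
Stage 3: m₀ = 9,414 kg, m_f = 9,414 − 6,470 = 2,944 kg; Δv = 288×9.80665×ln(3.198) = 2824.3×1.1624 ≈ 3283 m/s.
Total Δv = 3911 + 5518 + 3283 = 12712 m/s.

Δv ≈ 12.7 km/s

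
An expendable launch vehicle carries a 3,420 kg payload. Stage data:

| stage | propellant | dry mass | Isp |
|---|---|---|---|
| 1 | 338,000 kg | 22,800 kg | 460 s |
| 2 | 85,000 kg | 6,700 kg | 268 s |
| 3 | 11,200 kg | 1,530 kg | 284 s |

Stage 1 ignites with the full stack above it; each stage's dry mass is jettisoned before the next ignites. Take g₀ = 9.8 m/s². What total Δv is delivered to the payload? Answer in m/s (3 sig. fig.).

Δv ≈ 13100 m/s

Ignition mass of stage 1 = 338,000+22,800 + 85,000+6,700 + 11,200+1,530 + 3,420 = 468,650 kg.
Stage 1: m₀ = 468,650 kg, m_f = 468,650 − 338,000 = 130,650 kg; Δv = 460×9.8×ln(3.587) = 4508.0×1.2773 ≈ 5758 m/s.
Stage 2: m₀ = 107,850 kg, m_f = 107,850 − 85,000 = 22,850 kg; Δv = 268×9.8×ln(4.72) = 2626.4×1.5518 ≈ 4076 m/s.
Stage 3: m₀ = 16,150 kg, m_f = 16,150 − 11,200 = 4,950 kg; Δv = 284×9.8×ln(3.263) = 2783.2×1.1825 ≈ 3291 m/s.
Total Δv = 5758 + 4076 + 3291 = 13125 m/s.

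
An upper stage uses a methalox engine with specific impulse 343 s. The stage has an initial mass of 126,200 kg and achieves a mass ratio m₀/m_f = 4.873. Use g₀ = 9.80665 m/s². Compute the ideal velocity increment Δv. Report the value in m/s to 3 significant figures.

Δv ≈ 5330 m/s

v_e = Isp · g₀ = 343 × 9.80665 = 3363.7 m/s.
By the Tsiolkovsky rocket equation, Δv = v_e · ln(4.873) = 3363.7 × 1.5837 ≈ 5327.1 m/s.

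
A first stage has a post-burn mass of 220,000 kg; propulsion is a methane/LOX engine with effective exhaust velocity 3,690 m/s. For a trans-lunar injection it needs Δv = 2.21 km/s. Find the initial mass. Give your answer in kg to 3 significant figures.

By the Tsiolkovsky rocket equation, m₀/m_f = exp(Δv / v_e) = exp(2210 / 3690.0) = exp(0.5989) = 1.8201.
m₀ = m_f × 1.8201 = 220,000 × 1.8201 = 400,422 kg.

initial mass ≈ 400000 kg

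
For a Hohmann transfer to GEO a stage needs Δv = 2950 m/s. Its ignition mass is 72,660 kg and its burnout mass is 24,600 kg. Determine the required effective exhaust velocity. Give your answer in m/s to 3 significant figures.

ln(m₀/m_f) = ln(72660/24600) = ln(2.954) = 1.0830.
Rocket equation: v_e = Δv / ln(m₀/m_f) = 2950 / 1.0830 = 2723.8 m/s.

v_e ≈ 2720 m/s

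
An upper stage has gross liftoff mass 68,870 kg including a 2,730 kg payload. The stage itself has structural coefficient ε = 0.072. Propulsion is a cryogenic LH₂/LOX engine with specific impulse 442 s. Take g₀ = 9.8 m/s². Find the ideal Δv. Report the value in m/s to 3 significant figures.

Stage wet mass = m₀ − payload = 68,870 − 2,730 = 66,140 kg.
Stage dry mass = ε × stage wet mass = 0.072 × 66,140 = 4,762.08 kg.
Burnout mass m_f = stage dry + payload = 4,762.08 + 2,730 = 7,492.08 kg.
v_e = Isp · g₀ = 442 × 9.8 = 4331.6 m/s.
Δv = v_e · ln(68,870/7,492.08) = 4331.6 × ln(9.192) = 4331.6 × 2.2184 ≈ 9609 m/s.

Δv ≈ 9610 m/s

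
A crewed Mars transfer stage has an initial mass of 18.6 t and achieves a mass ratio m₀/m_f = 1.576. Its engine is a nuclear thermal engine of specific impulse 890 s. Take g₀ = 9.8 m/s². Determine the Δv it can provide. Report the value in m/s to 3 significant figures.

v_e = Isp · g₀ = 890 × 9.8 = 8722.0 m/s.
From the ideal rocket equation, Δv = v_e · ln(1.576) = 8722.0 × 0.4549 ≈ 3967.6 m/s.

Δv ≈ 3970 m/s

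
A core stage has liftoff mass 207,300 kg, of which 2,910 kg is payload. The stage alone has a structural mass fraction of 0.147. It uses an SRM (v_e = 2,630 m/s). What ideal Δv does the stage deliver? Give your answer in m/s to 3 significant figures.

Stage wet mass = m₀ − payload = 207,300 − 2,910 = 204,390 kg.
Stage dry mass = ε × stage wet mass = 0.147 × 204,390 = 30,045.3 kg.
Burnout mass m_f = stage dry + payload = 30,045.3 + 2,910 = 32,955.3 kg.
From the ideal rocket equation, Δv = v_e · ln(207,300/32,955.3) = 2630.0 × ln(6.29) = 2630.0 × 1.8390 ≈ 4837 m/s.

Δv ≈ 4840 m/s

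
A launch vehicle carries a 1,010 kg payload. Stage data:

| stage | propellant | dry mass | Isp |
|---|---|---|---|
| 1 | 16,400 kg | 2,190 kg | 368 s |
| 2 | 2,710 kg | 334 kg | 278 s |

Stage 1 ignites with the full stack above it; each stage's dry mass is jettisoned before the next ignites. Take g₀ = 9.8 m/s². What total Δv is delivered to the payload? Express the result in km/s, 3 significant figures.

Ignition mass of stage 1 = 16,400+2,190 + 2,710+334 + 1,010 = 22,644 kg.
Stage 1: m₀ = 22,644 kg, m_f = 22,644 − 16,400 = 6,244 kg; Δv = 368×9.8×ln(3.627) = 3606.4×1.2883 ≈ 4646 m/s.
Stage 2: m₀ = 4,054 kg, m_f = 4,054 − 2,710 = 1,344 kg; Δv = 278×9.8×ln(3.016) = 2724.4×1.1041 ≈ 3008 m/s.
Total Δv = 4646 + 3008 = 7654 m/s.

Δv ≈ 7.65 km/s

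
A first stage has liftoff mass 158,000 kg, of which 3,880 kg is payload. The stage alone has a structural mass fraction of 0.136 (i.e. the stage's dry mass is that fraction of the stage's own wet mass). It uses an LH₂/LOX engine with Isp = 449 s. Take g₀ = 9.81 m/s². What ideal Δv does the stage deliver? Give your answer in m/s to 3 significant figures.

Δv ≈ 8150 m/s

Stage wet mass = m₀ − payload = 158,000 − 3,880 = 154,120 kg.
Stage dry mass = ε × stage wet mass = 0.136 × 154,120 = 20,960.3 kg.
Burnout mass m_f = stage dry + payload = 20,960.3 + 3,880 = 24,840.3 kg.
v_e = Isp · g₀ = 449 × 9.81 = 4404.7 m/s.
Using Δv = v_e ln(m₀/m_f): Δv = v_e · ln(158,000/24,840.3) = 4404.7 × ln(6.361) = 4404.7 × 1.8501 ≈ 8149 m/s.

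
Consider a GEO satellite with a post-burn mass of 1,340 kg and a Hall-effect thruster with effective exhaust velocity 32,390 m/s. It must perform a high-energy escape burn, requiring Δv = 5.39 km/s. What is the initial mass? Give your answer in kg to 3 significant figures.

Using Δv = v_e ln(m₀/m_f): m₀/m_f = exp(Δv / v_e) = exp(5390 / 32390.0) = exp(0.1664) = 1.1811.
m₀ = m_f × 1.1811 = 1,340 × 1.1811 = 1,582.67 kg.

initial mass ≈ 1580 kg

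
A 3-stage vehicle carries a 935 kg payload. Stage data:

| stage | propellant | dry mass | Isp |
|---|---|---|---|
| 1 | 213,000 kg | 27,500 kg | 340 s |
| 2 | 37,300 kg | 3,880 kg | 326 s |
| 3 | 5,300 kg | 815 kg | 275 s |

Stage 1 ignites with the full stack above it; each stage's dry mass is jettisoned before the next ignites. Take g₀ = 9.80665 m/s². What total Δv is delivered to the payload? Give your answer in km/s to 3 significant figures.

Ignition mass of stage 1 = 213,000+27,500 + 37,300+3,880 + 5,300+815 + 935 = 288,730 kg.
Stage 1: m₀ = 288,730 kg, m_f = 288,730 − 213,000 = 75,730 kg; Δv = 340×9.80665×ln(3.813) = 3334.3×1.3383 ≈ 4462 m/s.
Stage 2: m₀ = 48,230 kg, m_f = 48,230 − 37,300 = 10,930 kg; Δv = 326×9.80665×ln(4.413) = 3197.0×1.4845 ≈ 4746 m/s.
Stage 3: m₀ = 7,050 kg, m_f = 7,050 − 5,300 = 1,750 kg; Δv = 275×9.80665×ln(4.029) = 2696.8×1.3934 ≈ 3758 m/s.
Total Δv = 4462 + 4746 + 3758 = 12966 m/s.

Δv ≈ 13.0 km/s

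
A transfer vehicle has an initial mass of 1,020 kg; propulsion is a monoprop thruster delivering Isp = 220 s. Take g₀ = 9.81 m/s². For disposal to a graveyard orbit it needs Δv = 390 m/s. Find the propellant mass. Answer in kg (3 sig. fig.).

v_e = Isp · g₀ = 220 × 9.81 = 2158.2 m/s.
m₀/m_f = exp(Δv / v_e) = exp(390 / 2158.2) = exp(0.1807) = 1.1981.
m_f = 1,020 / 1.1981 = 851.348 kg, so propellant = m₀ − m_f = 1,020 − 851.348 = 168.652 kg.

propellant mass ≈ 169 kg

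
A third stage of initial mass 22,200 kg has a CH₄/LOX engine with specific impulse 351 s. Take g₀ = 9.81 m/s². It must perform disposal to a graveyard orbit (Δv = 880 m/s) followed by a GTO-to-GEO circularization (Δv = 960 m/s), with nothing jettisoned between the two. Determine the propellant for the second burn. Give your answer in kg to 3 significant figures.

v_e = Isp · g₀ = 351 × 9.81 = 3443.3 m/s.
After the first burn: m = 22200 × exp(−880/3443.3) = 22200 × 0.77448 = 17,193.5 kg.
After the second burn: m = 17,193.5 × exp(−960/3443.3) = 17,193.5 × 0.75669 = 13,010.1 kg.
Second-burn propellant = 17,193.5 − 13,010.1 = 4,183.4 kg.

propellant for the second burn ≈ 4180 kg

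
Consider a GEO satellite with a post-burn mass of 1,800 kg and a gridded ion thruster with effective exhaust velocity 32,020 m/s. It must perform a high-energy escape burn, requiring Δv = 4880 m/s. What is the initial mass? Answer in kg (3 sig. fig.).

initial mass ≈ 2100 kg

By the Tsiolkovsky rocket equation, m₀/m_f = exp(Δv / v_e) = exp(4880 / 32020.0) = exp(0.1524) = 1.1646.
m₀ = m_f × 1.1646 = 1,800 × 1.1646 = 2,096.28 kg.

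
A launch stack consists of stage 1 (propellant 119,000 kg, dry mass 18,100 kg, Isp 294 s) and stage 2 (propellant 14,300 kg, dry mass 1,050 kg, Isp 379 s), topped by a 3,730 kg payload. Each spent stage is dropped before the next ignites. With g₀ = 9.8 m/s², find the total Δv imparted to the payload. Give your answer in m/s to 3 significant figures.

Ignition mass of stage 1 = 119,000+18,100 + 14,300+1,050 + 3,730 = 156,180 kg.
Stage 1: m₀ = 156,180 kg, m_f = 156,180 − 119,000 = 37,180 kg; Δv = 294×9.8×ln(4.201) = 2881.2×1.4352 ≈ 4135 m/s.
Stage 2: m₀ = 19,080 kg, m_f = 19,080 − 14,300 = 4,780 kg; Δv = 379×9.8×ln(3.992) = 3714.2×1.3842 ≈ 5141 m/s.
Total Δv = 4135 + 5141 = 9276 m/s.

Δv ≈ 9280 m/s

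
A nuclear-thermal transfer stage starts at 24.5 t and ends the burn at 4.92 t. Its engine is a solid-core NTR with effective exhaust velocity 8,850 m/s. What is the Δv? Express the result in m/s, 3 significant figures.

From the ideal rocket equation, Δv = v_e · ln(m₀/m_f) = 8850.0 × ln(4.98) = 8850.0 × 1.6054 ≈ 14207.5 m/s.

Δv ≈ 14200 m/s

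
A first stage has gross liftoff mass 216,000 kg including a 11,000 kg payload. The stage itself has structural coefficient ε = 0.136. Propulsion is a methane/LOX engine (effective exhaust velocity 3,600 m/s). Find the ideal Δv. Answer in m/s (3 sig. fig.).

Stage wet mass = m₀ − payload = 216,000 − 11,000 = 205,000 kg.
Stage dry mass = ε × stage wet mass = 0.136 × 205,000 = 27,880 kg.
Burnout mass m_f = stage dry + payload = 27,880 + 11,000 = 38,880 kg.
Δv = v_e · ln(216,000/38,880) = 3600.0 × ln(5.556) = 3600.0 × 1.7148 ≈ 6173 m/s.

Δv ≈ 6170 m/s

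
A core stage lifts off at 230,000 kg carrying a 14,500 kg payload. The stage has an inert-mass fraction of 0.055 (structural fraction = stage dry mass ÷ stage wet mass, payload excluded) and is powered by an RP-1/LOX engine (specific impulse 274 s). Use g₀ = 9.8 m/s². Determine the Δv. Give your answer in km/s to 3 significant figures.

Δv ≈ 5.82 km/s

Stage wet mass = m₀ − payload = 230,000 − 14,500 = 215,500 kg.
Stage dry mass = ε × stage wet mass = 0.055 × 215,500 = 11,852.5 kg.
Burnout mass m_f = stage dry + payload = 11,852.5 + 14,500 = 26,352.5 kg.
v_e = Isp · g₀ = 274 × 9.8 = 2685.2 m/s.
Using Δv = v_e ln(m₀/m_f): Δv = v_e · ln(230,000/26,352.5) = 2685.2 × ln(8.728) = 2685.2 × 2.1665 ≈ 5818 m/s.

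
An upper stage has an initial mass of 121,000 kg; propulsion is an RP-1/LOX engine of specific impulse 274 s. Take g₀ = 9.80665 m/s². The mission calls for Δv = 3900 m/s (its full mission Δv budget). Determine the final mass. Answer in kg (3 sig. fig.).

final mass ≈ 28300 kg

v_e = Isp · g₀ = 274 × 9.80665 = 2687.0 m/s.
m₀/m_f = exp(Δv / v_e) = exp(3900 / 2687.0) = exp(1.4514) = 4.2692.
m_f = m₀ / 4.2692 = 121,000 / 4.2692 = 28,342.5 kg.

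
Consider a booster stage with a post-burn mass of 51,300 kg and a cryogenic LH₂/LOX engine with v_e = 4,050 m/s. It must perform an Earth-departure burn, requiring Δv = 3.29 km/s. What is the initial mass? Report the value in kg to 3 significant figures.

initial mass ≈ 116000 kg

m₀/m_f = exp(Δv / v_e) = exp(3290 / 4050.0) = exp(0.8123) = 2.2532.
m₀ = m_f × 2.2532 = 51,300 × 2.2532 = 115,589 kg.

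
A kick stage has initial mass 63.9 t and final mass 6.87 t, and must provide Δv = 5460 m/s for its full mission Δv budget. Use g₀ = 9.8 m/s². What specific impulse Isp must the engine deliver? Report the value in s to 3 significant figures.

ln(m₀/m_f) = ln(63900/6870) = ln(9.301) = 2.2302.
Using Δv = v_e ln(m₀/m_f): v_e = Δv / ln(m₀/m_f) = 5460 / 2.2302 = 2448.3 m/s.
Isp = v_e / g₀ = 2448.3 / 9.8 = 249.8 s.

Isp ≈ 250 s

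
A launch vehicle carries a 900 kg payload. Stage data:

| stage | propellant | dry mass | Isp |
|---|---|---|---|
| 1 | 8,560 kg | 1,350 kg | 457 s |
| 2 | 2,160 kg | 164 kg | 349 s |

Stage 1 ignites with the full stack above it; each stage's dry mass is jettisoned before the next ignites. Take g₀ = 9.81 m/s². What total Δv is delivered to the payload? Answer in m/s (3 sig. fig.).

Ignition mass of stage 1 = 8,560+1,350 + 2,160+164 + 900 = 13,134 kg.
Stage 1: m₀ = 13,134 kg, m_f = 13,134 − 8,560 = 4,574 kg; Δv = 457×9.81×ln(2.871) = 4483.2×1.0548 ≈ 4729 m/s.
Stage 2: m₀ = 3,224 kg, m_f = 3,224 − 2,160 = 1,064 kg; Δv = 349×9.81×ln(3.03) = 3423.7×1.1086 ≈ 3795 m/s.
Total Δv = 4729 + 3795 = 8524 m/s.

Δv ≈ 8520 m/s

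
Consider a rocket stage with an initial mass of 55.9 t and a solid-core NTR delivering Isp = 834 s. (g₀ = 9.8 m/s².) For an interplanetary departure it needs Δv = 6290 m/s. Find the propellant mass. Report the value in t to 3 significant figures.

propellant mass ≈ 30.0 t

v_e = Isp · g₀ = 834 × 9.8 = 8173.2 m/s.
Rocket equation: m₀/m_f = exp(Δv / v_e) = exp(6290 / 8173.2) = exp(0.7696) = 2.1589.
m_f = 55.9 / 2.1589 = 25.8928 t, so propellant = m₀ − m_f = 55.9 − 25.8928 = 30.0072 t.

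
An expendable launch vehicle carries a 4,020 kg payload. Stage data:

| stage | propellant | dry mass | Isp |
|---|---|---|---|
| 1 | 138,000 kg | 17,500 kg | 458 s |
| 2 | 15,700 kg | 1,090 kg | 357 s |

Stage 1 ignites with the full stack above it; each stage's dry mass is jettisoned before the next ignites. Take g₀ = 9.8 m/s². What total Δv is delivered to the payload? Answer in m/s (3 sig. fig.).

Ignition mass of stage 1 = 138,000+17,500 + 15,700+1,090 + 4,020 = 176,310 kg.
Stage 1: m₀ = 176,310 kg, m_f = 176,310 − 138,000 = 38,310 kg; Δv = 458×9.8×ln(4.602) = 4488.4×1.5265 ≈ 6852 m/s.
Stage 2: m₀ = 20,810 kg, m_f = 20,810 − 15,700 = 5,110 kg; Δv = 357×9.8×ln(4.072) = 3498.6×1.4042 ≈ 4913 m/s.
Total Δv = 6852 + 4913 = 11765 m/s.

Δv ≈ 11800 m/s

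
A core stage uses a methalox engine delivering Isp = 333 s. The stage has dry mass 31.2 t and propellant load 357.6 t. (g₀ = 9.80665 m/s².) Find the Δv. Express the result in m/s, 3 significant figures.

v_e = Isp · g₀ = 333 × 9.80665 = 3265.6 m/s.
m₀ = m_dry + m_prop = 31.2 + 357.6 = 388.8 t.
By the Tsiolkovsky rocket equation, Δv = v_e · ln(m₀/m_f) = 3265.6 × ln(12.46) = 3265.6 × 2.5226 ≈ 8238.0 m/s.

Δv ≈ 8240 m/s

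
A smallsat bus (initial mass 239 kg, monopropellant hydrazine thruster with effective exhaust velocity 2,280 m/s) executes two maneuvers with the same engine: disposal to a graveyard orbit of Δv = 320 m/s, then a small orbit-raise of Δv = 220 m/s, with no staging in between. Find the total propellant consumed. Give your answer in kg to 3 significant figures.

total propellant consumed ≈ 50.4 kg

After the first burn: m = 239 × exp(−320/2280.0) = 239 × 0.86905 = 207.703 kg.
After the second burn: m = 207.703 × exp(−220/2280.0) = 207.703 × 0.90802 = 188.598 kg.
Total propellant = m₀ − m_final = 239 − 188.598 = 50.402 kg.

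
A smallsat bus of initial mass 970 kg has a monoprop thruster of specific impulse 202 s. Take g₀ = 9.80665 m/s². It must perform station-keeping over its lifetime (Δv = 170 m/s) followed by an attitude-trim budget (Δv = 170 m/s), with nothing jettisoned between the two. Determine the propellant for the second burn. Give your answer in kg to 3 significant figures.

propellant for the second burn ≈ 73.2 kg

v_e = Isp · g₀ = 202 × 9.80665 = 1980.9 m/s.
After the first burn: m = 970 × exp(−170/1980.9) = 970 × 0.91776 = 890.227 kg.
After the second burn: m = 890.227 × exp(−170/1980.9) = 890.227 × 0.91776 = 817.015 kg.
Second-burn propellant = 890.227 − 817.015 = 73.212 kg.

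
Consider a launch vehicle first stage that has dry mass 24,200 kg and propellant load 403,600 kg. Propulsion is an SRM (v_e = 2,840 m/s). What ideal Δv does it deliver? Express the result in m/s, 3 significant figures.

m₀ = m_dry + m_prop = 24,200 + 403,600 = 427,800 kg.
Rocket equation: Δv = v_e · ln(m₀/m_f) = 2840.0 × ln(17.68) = 2840.0 × 2.8723 ≈ 8157.3 m/s.

Δv ≈ 8160 m/s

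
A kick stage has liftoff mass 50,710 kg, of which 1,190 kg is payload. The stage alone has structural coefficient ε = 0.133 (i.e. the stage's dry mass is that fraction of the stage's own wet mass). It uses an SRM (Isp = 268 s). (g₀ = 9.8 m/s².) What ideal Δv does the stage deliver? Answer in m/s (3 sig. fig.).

Δv ≈ 4920 m/s

Stage wet mass = m₀ − payload = 50,710 − 1,190 = 49,520 kg.
Stage dry mass = ε × stage wet mass = 0.133 × 49,520 = 6,586.16 kg.
Burnout mass m_f = stage dry + payload = 6,586.16 + 1,190 = 7,776.16 kg.
v_e = Isp · g₀ = 268 × 9.8 = 2626.4 m/s.
Δv = v_e · ln(50,710/7,776.16) = 2626.4 × ln(6.521) = 2626.4 × 1.8751 ≈ 4925 m/s.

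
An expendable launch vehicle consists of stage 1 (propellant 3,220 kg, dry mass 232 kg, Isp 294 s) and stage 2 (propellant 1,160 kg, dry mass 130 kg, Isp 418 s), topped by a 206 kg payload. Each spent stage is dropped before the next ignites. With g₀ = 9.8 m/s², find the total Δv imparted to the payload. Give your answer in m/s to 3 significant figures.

Ignition mass of stage 1 = 3,220+232 + 1,160+130 + 206 = 4,948 kg.
Stage 1: m₀ = 4,948 kg, m_f = 4,948 − 3,220 = 1,728 kg; Δv = 294×9.8×ln(2.863) = 2881.2×1.0520 ≈ 3031 m/s.
Stage 2: m₀ = 1,496 kg, m_f = 1,496 − 1,160 = 336 kg; Δv = 418×9.8×ln(4.452) = 4096.4×1.4934 ≈ 6118 m/s.
Total Δv = 3031 + 6118 = 9149 m/s.

Δv ≈ 9150 m/s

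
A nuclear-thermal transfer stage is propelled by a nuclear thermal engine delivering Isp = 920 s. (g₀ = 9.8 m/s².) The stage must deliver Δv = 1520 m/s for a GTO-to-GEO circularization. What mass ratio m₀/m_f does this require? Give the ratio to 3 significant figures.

v_e = Isp · g₀ = 920 × 9.8 = 9016.0 m/s.
From the ideal rocket equation, m₀/m_f = exp(Δv / v_e) = exp(1520 / 9016.0) = exp(0.1686) = 1.1836.

mass ratio ≈ 1.18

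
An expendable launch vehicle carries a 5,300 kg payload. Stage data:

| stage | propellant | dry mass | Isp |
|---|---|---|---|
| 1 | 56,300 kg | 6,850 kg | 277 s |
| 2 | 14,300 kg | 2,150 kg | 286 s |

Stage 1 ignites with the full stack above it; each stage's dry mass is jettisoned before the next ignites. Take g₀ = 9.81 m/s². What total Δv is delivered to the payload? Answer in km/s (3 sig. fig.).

Ignition mass of stage 1 = 56,300+6,850 + 14,300+2,150 + 5,300 = 84,900 kg.
Stage 1: m₀ = 84,900 kg, m_f = 84,900 − 56,300 = 28,600 kg; Δv = 277×9.81×ln(2.969) = 2717.4×1.0881 ≈ 2957 m/s.
Stage 2: m₀ = 21,750 kg, m_f = 21,750 − 14,300 = 7,450 kg; Δv = 286×9.81×ln(2.919) = 2805.7×1.0714 ≈ 3006 m/s.
Total Δv = 2957 + 3006 = 5963 m/s.

Δv ≈ 5.96 km/s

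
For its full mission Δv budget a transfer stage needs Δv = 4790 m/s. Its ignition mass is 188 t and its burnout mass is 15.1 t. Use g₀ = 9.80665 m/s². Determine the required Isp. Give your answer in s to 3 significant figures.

ln(m₀/m_f) = ln(188000/15100) = ln(12.45) = 2.5217.
v_e = Δv / ln(m₀/m_f) = 4790 / 2.5217 = 1899.5 m/s.
Isp = v_e / g₀ = 1899.5 / 9.80665 = 193.7 s.

Isp ≈ 194 s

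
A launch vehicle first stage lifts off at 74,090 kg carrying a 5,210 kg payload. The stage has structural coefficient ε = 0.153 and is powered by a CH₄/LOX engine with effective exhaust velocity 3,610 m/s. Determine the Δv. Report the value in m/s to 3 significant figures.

Stage wet mass = m₀ − payload = 74,090 − 5,210 = 68,880 kg.
Stage dry mass = ε × stage wet mass = 0.153 × 68,880 = 10,538.6 kg.
Burnout mass m_f = stage dry + payload = 10,538.6 + 5,210 = 15,748.6 kg.
Rocket equation: Δv = v_e · ln(74,090/15,748.6) = 3610.0 × ln(4.705) = 3610.0 × 1.5485 ≈ 5590 m/s.

Δv ≈ 5590 m/s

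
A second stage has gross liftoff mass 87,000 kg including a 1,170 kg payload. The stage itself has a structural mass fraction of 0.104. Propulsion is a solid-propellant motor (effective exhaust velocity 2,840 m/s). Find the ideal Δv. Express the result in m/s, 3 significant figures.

Δv ≈ 6120 m/s

Stage wet mass = m₀ − payload = 87,000 − 1,170 = 85,830 kg.
Stage dry mass = ε × stage wet mass = 0.104 × 85,830 = 8,926.32 kg.
Burnout mass m_f = stage dry + payload = 8,926.32 + 1,170 = 10,096.32 kg.
Δv = v_e · ln(87,000/10,096.32) = 2840.0 × ln(8.617) = 2840.0 × 2.1537 ≈ 6117 m/s.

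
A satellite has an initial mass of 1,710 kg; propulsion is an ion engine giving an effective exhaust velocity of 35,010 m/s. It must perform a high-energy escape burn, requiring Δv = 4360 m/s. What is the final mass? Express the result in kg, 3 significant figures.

final mass ≈ 1510 kg

By the Tsiolkovsky rocket equation, m₀/m_f = exp(Δv / v_e) = exp(4360 / 35010.0) = exp(0.1245) = 1.1326.
m_f = m₀ / 1.1326 = 1,710 / 1.1326 = 1,509.8 kg.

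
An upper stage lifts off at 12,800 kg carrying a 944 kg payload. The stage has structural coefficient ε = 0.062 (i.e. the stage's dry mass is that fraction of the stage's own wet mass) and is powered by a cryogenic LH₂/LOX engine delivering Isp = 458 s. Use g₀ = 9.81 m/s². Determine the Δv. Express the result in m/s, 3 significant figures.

Stage wet mass = m₀ − payload = 12,800 − 944 = 11,856 kg.
Stage dry mass = ε × stage wet mass = 0.062 × 11,856 = 735.072 kg.
Burnout mass m_f = stage dry + payload = 735.072 + 944 = 1,679.072 kg.
v_e = Isp · g₀ = 458 × 9.81 = 4493.0 m/s.
By the Tsiolkovsky rocket equation, Δv = v_e · ln(12,800/1,679.072) = 4493.0 × ln(7.623) = 4493.0 × 2.0312 ≈ 9126 m/s.

Δv ≈ 9130 m/s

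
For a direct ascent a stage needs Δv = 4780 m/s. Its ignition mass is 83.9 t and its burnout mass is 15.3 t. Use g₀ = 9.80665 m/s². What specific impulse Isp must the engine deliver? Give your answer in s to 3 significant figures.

Isp ≈ 286 s

ln(m₀/m_f) = ln(83900/15300) = ln(5.484) = 1.7018.
By the Tsiolkovsky rocket equation, v_e = Δv / ln(m₀/m_f) = 4780 / 1.7018 = 2808.8 m/s.
Isp = v_e / g₀ = 2808.8 / 9.80665 = 286.4 s.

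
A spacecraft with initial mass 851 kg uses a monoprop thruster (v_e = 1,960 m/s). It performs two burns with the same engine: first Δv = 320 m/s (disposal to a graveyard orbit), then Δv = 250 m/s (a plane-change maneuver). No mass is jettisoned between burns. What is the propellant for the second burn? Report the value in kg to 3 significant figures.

propellant for the second burn ≈ 86.6 kg

After the first burn: m = 851 × exp(−320/1960.0) = 851 × 0.84937 = 722.814 kg.
After the second burn: m = 722.814 × exp(−250/1960.0) = 722.814 × 0.88025 = 636.257 kg.
Second-burn propellant = 722.814 − 636.257 = 86.557 kg.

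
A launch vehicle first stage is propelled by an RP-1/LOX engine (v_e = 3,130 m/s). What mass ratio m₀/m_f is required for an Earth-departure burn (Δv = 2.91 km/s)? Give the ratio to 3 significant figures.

By the Tsiolkovsky rocket equation, m₀/m_f = exp(Δv / v_e) = exp(2910 / 3130.0) = exp(0.9297) = 2.5338.

mass ratio ≈ 2.53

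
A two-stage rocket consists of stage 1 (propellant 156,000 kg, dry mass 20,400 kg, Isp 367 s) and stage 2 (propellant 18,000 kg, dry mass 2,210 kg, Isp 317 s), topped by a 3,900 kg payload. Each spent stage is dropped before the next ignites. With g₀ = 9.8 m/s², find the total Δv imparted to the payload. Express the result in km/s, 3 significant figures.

Ignition mass of stage 1 = 156,000+20,400 + 18,000+2,210 + 3,900 = 200,510 kg.
Stage 1: m₀ = 200,510 kg, m_f = 200,510 − 156,000 = 44,510 kg; Δv = 367×9.8×ln(4.505) = 3596.6×1.5052 ≈ 5413 m/s.
Stage 2: m₀ = 24,110 kg, m_f = 24,110 − 18,000 = 6,110 kg; Δv = 317×9.8×ln(3.946) = 3106.6×1.3727 ≈ 4264 m/s.
Total Δv = 5413 + 4264 = 9677 m/s.

Δv ≈ 9.68 km/s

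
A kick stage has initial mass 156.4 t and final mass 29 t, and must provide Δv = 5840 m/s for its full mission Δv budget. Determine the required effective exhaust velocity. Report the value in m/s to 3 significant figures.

v_e ≈ 3470 m/s

ln(m₀/m_f) = ln(156400/29000) = ln(5.393) = 1.6851.
Rocket equation: v_e = Δv / ln(m₀/m_f) = 5840 / 1.6851 = 3465.6 m/s.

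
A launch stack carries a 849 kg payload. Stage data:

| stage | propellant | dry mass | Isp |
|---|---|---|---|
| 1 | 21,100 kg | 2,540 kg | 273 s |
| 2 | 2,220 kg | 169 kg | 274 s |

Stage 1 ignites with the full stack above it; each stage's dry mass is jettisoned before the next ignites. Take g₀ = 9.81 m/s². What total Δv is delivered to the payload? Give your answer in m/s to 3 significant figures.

Ignition mass of stage 1 = 21,100+2,540 + 2,220+169 + 849 = 26,878 kg.
Stage 1: m₀ = 26,878 kg, m_f = 26,878 − 21,100 = 5,778 kg; Δv = 273×9.81×ln(4.652) = 2678.1×1.5373 ≈ 4117 m/s.
Stage 2: m₀ = 3,238 kg, m_f = 3,238 − 2,220 = 1,018 kg; Δv = 274×9.81×ln(3.181) = 2687.9×1.1571 ≈ 3110 m/s.
Total Δv = 4117 + 3110 = 7227 m/s.

Δv ≈ 7230 m/s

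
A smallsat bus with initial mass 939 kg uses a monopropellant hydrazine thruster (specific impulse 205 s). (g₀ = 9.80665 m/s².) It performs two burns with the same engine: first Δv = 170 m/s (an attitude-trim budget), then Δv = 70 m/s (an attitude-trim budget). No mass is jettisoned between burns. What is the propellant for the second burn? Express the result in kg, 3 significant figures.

v_e = Isp · g₀ = 205 × 9.80665 = 2010.4 m/s.
After the first burn: m = 939 × exp(−170/2010.4) = 939 × 0.91891 = 862.856 kg.
After the second burn: m = 862.856 × exp(−70/2010.4) = 862.856 × 0.96578 = 833.329 kg.
Second-burn propellant = 862.856 − 833.329 = 29.527 kg.

propellant for the second burn ≈ 29.5 kg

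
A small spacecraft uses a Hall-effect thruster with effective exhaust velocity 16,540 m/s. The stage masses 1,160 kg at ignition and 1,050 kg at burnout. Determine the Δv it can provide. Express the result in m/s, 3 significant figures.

From the ideal rocket equation, Δv = v_e · ln(m₀/m_f) = 16540.0 × ln(1.105) = 16540.0 × 0.0996 ≈ 1647.9 m/s.

Δv ≈ 1650 m/s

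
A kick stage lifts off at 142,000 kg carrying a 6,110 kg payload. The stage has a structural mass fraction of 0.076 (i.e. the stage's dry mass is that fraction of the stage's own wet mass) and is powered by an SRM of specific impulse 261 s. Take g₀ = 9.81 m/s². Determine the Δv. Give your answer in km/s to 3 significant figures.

Stage wet mass = m₀ − payload = 142,000 − 6,110 = 135,890 kg.
Stage dry mass = ε × stage wet mass = 0.076 × 135,890 = 10,327.6 kg.
Burnout mass m_f = stage dry + payload = 10,327.6 + 6,110 = 16,437.6 kg.
v_e = Isp · g₀ = 261 × 9.81 = 2560.4 m/s.
Δv = v_e · ln(142,000/16,437.6) = 2560.4 × ln(8.639) = 2560.4 × 2.1563 ≈ 5521 m/s.

Δv ≈ 5.52 km/s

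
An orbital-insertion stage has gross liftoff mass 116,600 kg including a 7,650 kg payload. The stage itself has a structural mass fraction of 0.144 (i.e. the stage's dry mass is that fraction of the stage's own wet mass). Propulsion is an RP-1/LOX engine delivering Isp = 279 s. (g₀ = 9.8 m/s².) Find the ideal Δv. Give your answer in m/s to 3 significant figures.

Stage wet mass = m₀ − payload = 116,600 − 7,650 = 108,950 kg.
Stage dry mass = ε × stage wet mass = 0.144 × 108,950 = 15,688.8 kg.
Burnout mass m_f = stage dry + payload = 15,688.8 + 7,650 = 23,338.8 kg.
v_e = Isp · g₀ = 279 × 9.8 = 2734.2 m/s.
Rocket equation: Δv = v_e · ln(116,600/23,338.8) = 2734.2 × ln(4.996) = 2734.2 × 1.6086 ≈ 4398 m/s.

Δv ≈ 4400 m/s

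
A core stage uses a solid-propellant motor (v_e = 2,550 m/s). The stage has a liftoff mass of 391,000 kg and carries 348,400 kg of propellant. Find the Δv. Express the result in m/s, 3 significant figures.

m_f = m₀ − m_prop = 391,000 − 348,400 = 42,600 kg.
Δv = v_e · ln(m₀/m_f) = 2550.0 × ln(9.178) = 2550.0 × 2.2169 ≈ 5653.0 m/s.

Δv ≈ 5650 m/s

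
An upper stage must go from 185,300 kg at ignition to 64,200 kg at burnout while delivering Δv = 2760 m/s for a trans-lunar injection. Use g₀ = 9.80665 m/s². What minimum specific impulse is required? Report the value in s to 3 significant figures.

ln(m₀/m_f) = ln(185300/64200) = ln(2.886) = 1.0600.
Rocket equation: v_e = Δv / ln(m₀/m_f) = 2760 / 1.0600 = 2603.8 m/s.
Isp = v_e / g₀ = 2603.8 / 9.80665 = 265.5 s.

Isp ≈ 266 s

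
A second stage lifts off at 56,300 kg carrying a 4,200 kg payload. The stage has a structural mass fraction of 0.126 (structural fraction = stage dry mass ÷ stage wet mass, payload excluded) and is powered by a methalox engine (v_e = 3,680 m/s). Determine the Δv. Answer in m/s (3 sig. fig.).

Stage wet mass = m₀ − payload = 56,300 − 4,200 = 52,100 kg.
Stage dry mass = ε × stage wet mass = 0.126 × 52,100 = 6,564.6 kg.
Burnout mass m_f = stage dry + payload = 6,564.6 + 4,200 = 10,764.6 kg.
By the Tsiolkovsky rocket equation, Δv = v_e · ln(56,300/10,764.6) = 3680.0 × ln(5.23) = 3680.0 × 1.6544 ≈ 6088 m/s.

Δv ≈ 6090 m/s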